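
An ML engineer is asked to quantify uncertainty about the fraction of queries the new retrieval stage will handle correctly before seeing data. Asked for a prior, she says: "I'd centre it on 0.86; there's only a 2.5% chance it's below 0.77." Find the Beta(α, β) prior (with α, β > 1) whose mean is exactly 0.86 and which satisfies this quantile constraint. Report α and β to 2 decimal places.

α ≈ 59.89, β ≈ 9.75

With mean 0.86 fixed, write α = 0.86s, β = 0.14s where s = α+β.
Need P(θ < 0.77) = 0.025 under Beta(0.86s, 0.14s). Normal approximation: (q−m)/√(m(1−m)/s) ≈ z_{0.025} = -1.96, so s ≈ 0.86·0.14·(-1.96)²/(0.77−0.86)² = 57.1.
At s = 57.1: P(θ<0.77) ≈ 0.037. Adjusting to match 0.025 gives s ≈ 69.63.
So α = 0.86·69.63 ≈ 59.89, β = 0.14·69.63 ≈ 9.75.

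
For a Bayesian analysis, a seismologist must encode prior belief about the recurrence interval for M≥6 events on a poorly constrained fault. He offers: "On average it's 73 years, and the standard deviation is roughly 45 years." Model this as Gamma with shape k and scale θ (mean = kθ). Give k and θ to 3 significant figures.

For Gamma(k, scale θ): mean = kθ, variance = kθ², so CV = 1/√k.
CV = SD/mean = 45/73 = 0.6164, hence k = 1/CV² = 2.63.
Then θ = mean/k = 73/2.63 = 27.7.

k ≈ 2.63, θ ≈ 27.7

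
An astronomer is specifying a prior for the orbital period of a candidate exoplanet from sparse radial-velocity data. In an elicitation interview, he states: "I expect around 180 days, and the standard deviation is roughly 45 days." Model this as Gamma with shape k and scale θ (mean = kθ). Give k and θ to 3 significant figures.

For Gamma(k, scale θ): mean = kθ, variance = kθ², so CV = 1/√k.
CV = SD/mean = 45/180 = 0.25, hence k = 1/CV² = 16.
Then θ = mean/k = 180/16 = 11.2.

k ≈ 16, θ ≈ 11.2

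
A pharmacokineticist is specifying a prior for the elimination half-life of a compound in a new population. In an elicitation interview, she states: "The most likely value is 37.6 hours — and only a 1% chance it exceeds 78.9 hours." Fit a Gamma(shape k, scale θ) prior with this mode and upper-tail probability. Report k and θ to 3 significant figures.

Gamma(k,θ) with k>1 has mode (k−1)θ, so θ = 37.6/(k−1).
Need P(X < 78.9) = 0.99 with θ tied to k this way. Start at k = 2, θ = 37.6: P(X<78.9) ≈ 0.620.
Too low — raise k to concentrate. Iterating converges to k ≈ 9.86.
Then θ = 37.6/(9.86−1) ≈ 4.24.

k ≈ 9.86, θ ≈ 4.24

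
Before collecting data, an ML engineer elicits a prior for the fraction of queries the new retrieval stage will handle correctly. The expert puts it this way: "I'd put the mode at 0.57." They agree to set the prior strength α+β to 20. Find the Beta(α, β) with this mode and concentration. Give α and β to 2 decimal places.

For α,β > 1 the Beta mode is (α−1)/(α+β−2). With α+β = 20, the mode is (α−1)/18.
Set (α−1)/18 = 0.57 → α = 1 + 0.57·18 = 11.26.
β = 20 − α = 8.74.

α = 11.26, β = 8.74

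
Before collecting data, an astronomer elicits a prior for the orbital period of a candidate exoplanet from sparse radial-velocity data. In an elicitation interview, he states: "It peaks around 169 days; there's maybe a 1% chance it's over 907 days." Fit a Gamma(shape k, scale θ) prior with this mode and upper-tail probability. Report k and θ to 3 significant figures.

k ≈ 2.36, θ ≈ 124

Gamma(k,θ) with k>1 has mode (k−1)θ, so θ = 169/(k−1).
Need P(X < 907) = 0.99 with θ tied to k this way. Start at k = 2, θ = 169: P(X<907) ≈ 0.970.
Too low — raise k to concentrate. Iterating converges to k ≈ 2.36.
Then θ = 169/(2.36−1) ≈ 124.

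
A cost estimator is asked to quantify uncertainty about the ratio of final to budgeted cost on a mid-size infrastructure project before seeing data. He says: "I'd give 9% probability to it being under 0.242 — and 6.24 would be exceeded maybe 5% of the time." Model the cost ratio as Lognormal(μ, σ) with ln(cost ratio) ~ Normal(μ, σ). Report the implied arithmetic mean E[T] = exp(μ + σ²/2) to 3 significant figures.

If T ~ Lognormal(μ,σ) then ln T ~ Normal(μ,σ), so the p-quantile of ln T is μ + z_p·σ.
ln(0.242) = -1.419 and ln(6.24) = 1.831; z_{0.09} = -1.341, z_{0.95} = 1.645.
σ = (1.831 − -1.419)/(1.645 − (-1.341)) = 1.088.
μ = -1.419 − (-1.341)·1.088 = 0.041.
E[T] = exp(μ + σ²/2) = exp(0.041 + 0.5924) = 1.88.

E[T] ≈ 1.88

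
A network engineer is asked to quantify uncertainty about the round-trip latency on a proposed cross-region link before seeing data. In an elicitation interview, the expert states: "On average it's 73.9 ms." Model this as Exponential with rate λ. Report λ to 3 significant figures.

Exponential mean = 1/λ, so λ = 1/73.9 = 0.0135.

λ ≈ 0.0135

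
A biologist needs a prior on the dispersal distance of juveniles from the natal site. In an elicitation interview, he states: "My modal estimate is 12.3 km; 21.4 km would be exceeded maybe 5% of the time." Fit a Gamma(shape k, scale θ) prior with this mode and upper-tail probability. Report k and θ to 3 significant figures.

Gamma(k,θ) with k>1 has mode (k−1)θ, so θ = 12.3/(k−1).
Need P(X < 21.4) = 0.95 with θ tied to k this way. Start at k = 2, θ = 12.3: P(X<21.4) ≈ 0.519.
Too low — raise k to concentrate. Iterating converges to k ≈ 10.1.
Then θ = 12.3/(10.1−1) ≈ 1.35.

k ≈ 10.1, θ ≈ 1.35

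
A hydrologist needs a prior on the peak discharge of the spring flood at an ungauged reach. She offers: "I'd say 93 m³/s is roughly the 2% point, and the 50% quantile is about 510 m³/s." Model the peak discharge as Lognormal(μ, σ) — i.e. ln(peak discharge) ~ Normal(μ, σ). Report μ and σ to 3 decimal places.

If T ~ Lognormal(μ,σ) then ln T ~ Normal(μ,σ), so the p-quantile of ln T is μ + z_p·σ.
ln(93) = 4.533 and ln(510) = 6.234; z_{0.02} = -2.054, z_{0.5} = 0.
σ = (6.234 − 4.533)/(0 − (-2.054)) = 0.829.
μ = 4.533 − (-2.054)·0.829 = 6.234.

μ ≈ 6.234, σ ≈ 0.829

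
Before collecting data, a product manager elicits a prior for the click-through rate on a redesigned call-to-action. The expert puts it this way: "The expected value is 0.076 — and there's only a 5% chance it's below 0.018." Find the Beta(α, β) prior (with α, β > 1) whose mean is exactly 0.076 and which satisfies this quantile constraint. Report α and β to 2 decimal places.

With mean 0.076 fixed, write α = 0.076s, β = 0.924s where s = α+β.
Need P(θ < 0.018) = 0.05 under Beta(0.076s, 0.924s). Normal approximation: (q−m)/√(m(1−m)/s) ≈ z_{0.05} = -1.64, so s ≈ 0.076·0.924·(-1.64)²/(0.018−0.076)² = 56.5.
At s = 56.5: P(θ<0.018) ≈ 0.011. Adjusting to match 0.05 gives s ≈ 32.49.
So α = 0.076·32.49 ≈ 2.47, β = 0.924·32.49 ≈ 30.02.

α ≈ 2.47, β ≈ 30.02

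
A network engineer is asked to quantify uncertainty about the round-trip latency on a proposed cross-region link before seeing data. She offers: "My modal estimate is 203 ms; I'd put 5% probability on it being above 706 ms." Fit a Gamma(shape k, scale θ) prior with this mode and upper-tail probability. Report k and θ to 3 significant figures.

Gamma(k,θ) with k>1 has mode (k−1)θ, so θ = 203/(k−1).
Need P(X < 706) = 0.95 with θ tied to k this way. Start at k = 2, θ = 203: P(X<706) ≈ 0.862.
Too low — raise k to concentrate. Iterating converges to k ≈ 2.66.
Then θ = 203/(2.66−1) ≈ 122.

k ≈ 2.66, θ ≈ 122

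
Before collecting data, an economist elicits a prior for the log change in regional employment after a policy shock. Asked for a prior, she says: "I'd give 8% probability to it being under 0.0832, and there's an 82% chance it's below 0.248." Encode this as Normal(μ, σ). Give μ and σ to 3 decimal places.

μ = 0.183, σ = 0.071

The p-quantile of Normal(μ,σ) is μ + z_p·σ, with z_{0.08} = -1.405 and z_{0.82} = 0.9154.
Eliminate σ: μ = (z₂·x₁ − z₁·x₂)/(z₂ − z₁) = (0.9154·0.0832 − (-1.405)·0.248)/2.32 = 0.183.
Then σ = (x₂ − x₁)/(z₂ − z₁) = (0.248 − 0.0832)/2.32 = 0.071.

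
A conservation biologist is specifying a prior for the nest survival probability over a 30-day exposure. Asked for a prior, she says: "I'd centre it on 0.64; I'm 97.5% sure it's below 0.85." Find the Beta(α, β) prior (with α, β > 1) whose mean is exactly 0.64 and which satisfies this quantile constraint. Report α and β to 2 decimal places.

With mean 0.64 fixed, write α = 0.64s, β = 0.36s where s = α+β.
Need P(θ < 0.85) = 0.975 under Beta(0.64s, 0.36s). Normal approximation: (q−m)/√(m(1−m)/s) ≈ z_{0.975} = 1.96, so s ≈ 0.64·0.36·(1.96)²/(0.85−0.64)² = 20.1.
At s = 20.1: P(θ<0.85) ≈ 0.988. Adjusting to match 0.975 gives s ≈ 15.60.
So α = 0.64·15.60 ≈ 9.99, β = 0.36·15.60 ≈ 5.62.

α ≈ 9.99, β ≈ 5.62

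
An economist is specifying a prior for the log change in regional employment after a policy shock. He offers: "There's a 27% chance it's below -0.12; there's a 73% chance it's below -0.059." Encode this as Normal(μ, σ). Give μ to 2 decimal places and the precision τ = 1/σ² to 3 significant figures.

For Normal(μ,σ), the p-quantile is μ + z_p·σ. Here z_{0.27} = -0.6128, z_{0.73} = 0.6128.
So -0.12 = μ − 0.6128σ and -0.059 = μ + 0.6128σ.
Subtracting: σ = (-0.059 − -0.12)/(0.6128 − (-0.6128)) = 0.05.
Then μ = -0.12 − (-0.6128)·0.05 = -0.09.
Precision τ = 1/σ² = 1/0.04977² = 404.

μ = -0.09, τ = 404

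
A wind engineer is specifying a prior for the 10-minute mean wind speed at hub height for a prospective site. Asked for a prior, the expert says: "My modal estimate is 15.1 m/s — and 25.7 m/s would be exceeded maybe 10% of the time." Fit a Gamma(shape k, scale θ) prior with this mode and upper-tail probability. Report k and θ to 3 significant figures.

Gamma(k,θ) with k>1 has mode (k−1)θ, so θ = 15.1/(k−1).
Need P(X < 25.7) = 0.9 with θ tied to k this way. Start at k = 2, θ = 15.1: P(X<25.7) ≈ 0.507.
Too low — raise k to concentrate. Iterating converges to k ≈ 7.69.
Then θ = 15.1/(7.69−1) ≈ 2.26.

k ≈ 7.69, θ ≈ 2.26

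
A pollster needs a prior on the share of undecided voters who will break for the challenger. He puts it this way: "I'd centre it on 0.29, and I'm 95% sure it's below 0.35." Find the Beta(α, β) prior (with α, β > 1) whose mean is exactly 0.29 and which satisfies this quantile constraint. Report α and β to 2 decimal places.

α ≈ 46.87, β ≈ 114.75

With mean 0.29 fixed, write α = 0.29s, β = 0.71s where s = α+β.
Need P(θ < 0.35) = 0.95 under Beta(0.29s, 0.71s). Normal approximation: (q−m)/√(m(1−m)/s) ≈ z_{0.95} = 1.64, so s ≈ 0.29·0.71·(1.64)²/(0.35−0.29)² = 154.7.
At s = 154.7: P(θ<0.35) ≈ 0.946. Adjusting to match 0.95 gives s ≈ 161.62.
So α = 0.29·161.62 ≈ 46.87, β = 0.71·161.62 ≈ 114.75.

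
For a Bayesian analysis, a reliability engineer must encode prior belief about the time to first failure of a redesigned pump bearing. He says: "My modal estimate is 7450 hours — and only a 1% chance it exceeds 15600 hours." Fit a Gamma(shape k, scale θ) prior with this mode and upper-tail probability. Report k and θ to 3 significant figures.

Gamma(k,θ) with k>1 has mode (k−1)θ, so θ = 7450/(k−1).
Need P(X < 15600) = 0.99 with θ tied to k this way. Start at k = 2, θ = 7450: P(X<15600) ≈ 0.619.
Too low — raise k to concentrate. Iterating converges to k ≈ 9.91.
Then θ = 7450/(9.91−1) ≈ 836.

k ≈ 9.91, θ ≈ 836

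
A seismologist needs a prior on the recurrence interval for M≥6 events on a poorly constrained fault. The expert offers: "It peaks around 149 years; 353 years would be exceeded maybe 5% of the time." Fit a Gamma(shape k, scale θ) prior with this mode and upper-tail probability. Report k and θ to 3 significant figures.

Gamma(k,θ) with k>1 has mode (k−1)θ, so θ = 149/(k−1).
Need P(X < 353) = 0.95 with θ tied to k this way. Start at k = 2, θ = 149: P(X<353) ≈ 0.685.
Too low — raise k to concentrate. Iterating converges to k ≈ 4.67.
Then θ = 149/(4.67−1) ≈ 40.6.

k ≈ 4.67, θ ≈ 40.6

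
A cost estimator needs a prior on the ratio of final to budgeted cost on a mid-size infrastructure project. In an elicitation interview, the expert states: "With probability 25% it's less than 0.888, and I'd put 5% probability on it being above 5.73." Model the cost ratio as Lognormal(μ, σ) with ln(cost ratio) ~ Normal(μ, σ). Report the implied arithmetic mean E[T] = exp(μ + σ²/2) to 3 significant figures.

E[T] ≈ 2.11

If T ~ Lognormal(μ,σ) then ln T ~ Normal(μ,σ), so the p-quantile of ln T is μ + z_p·σ.
ln(0.888) = -0.1188 and ln(5.73) = 1.746; z_{0.25} = -0.6745, z_{0.95} = 1.645.
σ = (1.746 − -0.1188)/(1.645 − (-0.6745)) = 0.804.
μ = -0.1188 − (-0.6745)·0.804 = 0.423.
E[T] = exp(μ + σ²/2) = exp(0.423 + 0.3231) = 2.11.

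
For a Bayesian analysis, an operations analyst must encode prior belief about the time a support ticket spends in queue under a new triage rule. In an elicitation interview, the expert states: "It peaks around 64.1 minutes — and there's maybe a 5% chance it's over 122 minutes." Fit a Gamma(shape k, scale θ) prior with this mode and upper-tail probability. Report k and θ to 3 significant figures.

k ≈ 7.71, θ ≈ 9.55

Gamma(k,θ) with k>1 has mode (k−1)θ, so θ = 64.1/(k−1).
Need P(X < 122) = 0.95 with θ tied to k this way. Start at k = 2, θ = 64.1: P(X<122) ≈ 0.567.
Too low — raise k to concentrate. Iterating converges to k ≈ 7.71.
Then θ = 64.1/(7.71−1) ≈ 9.55.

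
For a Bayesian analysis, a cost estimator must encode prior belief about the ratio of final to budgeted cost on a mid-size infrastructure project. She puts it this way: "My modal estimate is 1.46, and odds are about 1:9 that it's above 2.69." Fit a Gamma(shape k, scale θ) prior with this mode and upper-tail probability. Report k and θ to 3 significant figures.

Gamma(k,θ) with k>1 has mode (k−1)θ, so θ = 1.46/(k−1).
Need P(X < 2.69) = 0.9 with θ tied to k this way. Start at k = 2, θ = 1.46: P(X<2.69) ≈ 0.550.
Too low — raise k to concentrate. Iterating converges to k ≈ 6.11.
Then θ = 1.46/(6.11−1) ≈ 0.286.

k ≈ 6.11, θ ≈ 0.286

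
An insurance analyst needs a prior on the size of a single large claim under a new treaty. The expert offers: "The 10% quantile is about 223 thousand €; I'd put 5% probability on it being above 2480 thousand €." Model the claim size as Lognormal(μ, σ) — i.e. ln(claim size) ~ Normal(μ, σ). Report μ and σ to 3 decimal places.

μ ≈ 6.462, σ ≈ 0.823

If T ~ Lognormal(μ,σ) then ln T ~ Normal(μ,σ), so the p-quantile of ln T is μ + z_p·σ.
ln(223) = 5.407 and ln(2480) = 7.816; z_{0.1} = -1.282, z_{0.95} = 1.645.
σ = (7.816 − 5.407)/(1.645 − (-1.282)) = 0.823.
μ = 5.407 − (-1.282)·0.823 = 6.462.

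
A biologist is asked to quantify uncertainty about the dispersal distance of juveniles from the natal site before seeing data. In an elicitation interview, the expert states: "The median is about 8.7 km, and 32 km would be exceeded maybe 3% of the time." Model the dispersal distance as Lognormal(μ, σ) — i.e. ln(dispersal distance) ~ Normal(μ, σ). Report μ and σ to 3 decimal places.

If T ~ Lognormal(μ,σ) then ln T ~ Normal(μ,σ), so the p-quantile of ln T is μ + z_p·σ.
ln(8.7) = 2.163 and ln(32) = 3.466; z_{0.5} = 0, z_{0.97} = 1.881.
σ = (3.466 − 2.163)/(1.881 − (0)) = 0.692.
μ = 2.163 − (0)·0.692 = 2.163.

μ ≈ 2.163, σ ≈ 0.692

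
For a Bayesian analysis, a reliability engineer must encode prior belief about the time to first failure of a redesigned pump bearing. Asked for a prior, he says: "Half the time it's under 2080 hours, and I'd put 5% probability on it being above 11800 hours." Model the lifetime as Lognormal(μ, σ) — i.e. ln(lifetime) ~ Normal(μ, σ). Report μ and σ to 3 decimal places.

If T ~ Lognormal(μ,σ) then ln T ~ Normal(μ,σ), so the p-quantile of ln T is μ + z_p·σ.
ln(2080) = 7.64 and ln(11800) = 9.376; z_{0.5} = 0, z_{0.95} = 1.645.
σ = (9.376 − 7.64)/(1.645 − (0)) = 1.055.
μ = 7.64 − (0)·1.055 = 7.640.

μ ≈ 7.640, σ ≈ 1.055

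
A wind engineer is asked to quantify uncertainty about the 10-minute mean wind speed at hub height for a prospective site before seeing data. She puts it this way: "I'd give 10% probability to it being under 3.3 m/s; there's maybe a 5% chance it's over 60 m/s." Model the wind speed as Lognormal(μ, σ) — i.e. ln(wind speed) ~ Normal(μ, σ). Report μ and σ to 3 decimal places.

If T ~ Lognormal(μ,σ) then ln T ~ Normal(μ,σ), so the p-quantile of ln T is μ + z_p·σ.
ln(3.3) = 1.194 and ln(60) = 4.094; z_{0.1} = -1.282, z_{0.95} = 1.645.
σ = (4.094 − 1.194)/(1.645 − (-1.282)) = 0.991.
μ = 1.194 − (-1.282)·0.991 = 2.464.

μ ≈ 2.464, σ ≈ 0.991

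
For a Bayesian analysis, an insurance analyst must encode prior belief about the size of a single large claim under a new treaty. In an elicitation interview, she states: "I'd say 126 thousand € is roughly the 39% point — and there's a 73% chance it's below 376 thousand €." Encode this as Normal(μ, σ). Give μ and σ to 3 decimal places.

For Normal(μ,σ), the p-quantile is μ + z_p·σ. Here z_{0.39} = -0.2793, z_{0.73} = 0.6128.
So 126 = μ − 0.2793σ and 376 = μ + 0.6128σ.
Subtracting: σ = (376 − 126)/(0.6128 − (-0.2793)) = 280.228.
Then μ = 126 − (-0.2793)·280.228 = 204.273.

μ = 204.273, σ = 280.228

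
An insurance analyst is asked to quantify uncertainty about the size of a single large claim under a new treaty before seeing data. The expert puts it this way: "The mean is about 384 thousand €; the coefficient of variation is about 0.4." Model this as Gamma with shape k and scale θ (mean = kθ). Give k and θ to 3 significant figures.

k ≈ 6.25, θ ≈ 61.4

For Gamma(k, scale θ): mean = kθ, variance = kθ², so CV = 1/√k.
CV = 0.4, hence k = 1/CV² = 6.25.
Then θ = mean/k = 384/6.25 = 61.4.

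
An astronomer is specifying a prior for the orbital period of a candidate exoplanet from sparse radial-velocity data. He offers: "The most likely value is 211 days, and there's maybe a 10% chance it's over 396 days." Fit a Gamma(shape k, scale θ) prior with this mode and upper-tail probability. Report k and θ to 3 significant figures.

Gamma(k,θ) with k>1 has mode (k−1)θ, so θ = 211/(k−1).
Need P(X < 396) = 0.9 with θ tied to k this way. Start at k = 2, θ = 211: P(X<396) ≈ 0.560.
Too low — raise k to concentrate. Iterating converges to k ≈ 5.82.
Then θ = 211/(5.82−1) ≈ 43.8.

k ≈ 5.82, θ ≈ 43.8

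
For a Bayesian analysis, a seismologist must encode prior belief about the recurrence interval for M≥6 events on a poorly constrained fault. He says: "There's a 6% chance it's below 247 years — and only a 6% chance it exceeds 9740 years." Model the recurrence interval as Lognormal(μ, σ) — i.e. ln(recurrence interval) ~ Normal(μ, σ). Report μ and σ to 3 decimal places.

If T ~ Lognormal(μ,σ) then ln T ~ Normal(μ,σ), so the p-quantile of ln T is μ + z_p·σ.
ln(247) = 5.509 and ln(9740) = 9.184; z_{0.06} = -1.555, z_{0.94} = 1.555.
σ = (9.184 − 5.509)/(1.555 − (-1.555)) = 1.182.
μ = 5.509 − (-1.555)·1.182 = 7.347.

μ ≈ 7.347, σ ≈ 1.182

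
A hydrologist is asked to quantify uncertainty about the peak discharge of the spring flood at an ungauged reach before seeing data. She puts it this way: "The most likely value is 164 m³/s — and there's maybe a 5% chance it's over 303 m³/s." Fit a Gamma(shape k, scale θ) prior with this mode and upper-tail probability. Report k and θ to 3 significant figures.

Gamma(k,θ) with k>1 has mode (k−1)θ, so θ = 164/(k−1).
Need P(X < 303) = 0.95 with θ tied to k this way. Start at k = 2, θ = 164: P(X<303) ≈ 0.551.
Too low — raise k to concentrate. Iterating converges to k ≈ 8.39.
Then θ = 164/(8.39−1) ≈ 22.2.

k ≈ 8.39, θ ≈ 22.2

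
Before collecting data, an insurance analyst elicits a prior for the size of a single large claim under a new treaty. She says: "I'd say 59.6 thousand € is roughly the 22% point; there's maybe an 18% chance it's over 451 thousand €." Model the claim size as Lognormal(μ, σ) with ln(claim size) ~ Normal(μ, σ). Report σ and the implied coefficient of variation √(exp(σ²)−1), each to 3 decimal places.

σ ≈ 1.199, CV ≈ 1.793

If T ~ Lognormal(μ,σ) then ln T ~ Normal(μ,σ), so the p-quantile of ln T is μ + z_p·σ.
ln(59.6) = 4.088 and ln(451) = 6.111; z_{0.22} = -0.7722, z_{0.82} = 0.9154.
σ = (6.111 − 4.088)/(0.9154 − (-0.7722)) = 1.199.
μ = 4.088 − (-0.7722)·1.199 = 5.014.
CV = √(exp(σ²)−1) = √(exp(1.4382)−1) = 1.793.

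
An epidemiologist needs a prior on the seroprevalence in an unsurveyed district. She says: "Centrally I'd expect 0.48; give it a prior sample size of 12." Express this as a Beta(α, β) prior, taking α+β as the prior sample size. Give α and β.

Under the effective-sample-size interpretation, Beta(α, β) has prior mean α/(α+β) and prior sample size α+β.
So α+β = 12 and α/(α+β) = 0.48, giving α = 0.48·12 = 5.76 and β = 12 − 5.76 = 6.24.

α = 5.76, β = 6.24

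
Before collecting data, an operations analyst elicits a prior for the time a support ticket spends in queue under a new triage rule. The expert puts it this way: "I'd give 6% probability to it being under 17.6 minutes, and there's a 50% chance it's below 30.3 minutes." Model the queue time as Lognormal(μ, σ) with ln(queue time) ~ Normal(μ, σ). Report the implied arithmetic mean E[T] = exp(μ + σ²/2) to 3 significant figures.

If T ~ Lognormal(μ,σ) then ln T ~ Normal(μ,σ), so the p-quantile of ln T is μ + z_p·σ.
ln(17.6) = 2.868 and ln(30.3) = 3.411; z_{0.06} = -1.555, z_{0.5} = 0.
σ = (3.411 − 2.868)/(0 − (-1.555)) = 0.349.
μ = 2.868 − (-1.555)·0.349 = 3.411.
E[T] = exp(μ + σ²/2) = exp(3.411 + 0.0610) = 32.2 minutes.

E[T] ≈ 32.2 minutes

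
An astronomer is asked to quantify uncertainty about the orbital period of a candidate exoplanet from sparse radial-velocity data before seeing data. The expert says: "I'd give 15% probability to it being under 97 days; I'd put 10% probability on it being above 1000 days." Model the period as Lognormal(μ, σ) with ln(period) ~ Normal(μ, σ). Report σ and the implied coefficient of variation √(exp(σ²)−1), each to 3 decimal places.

If T ~ Lognormal(μ,σ) then ln T ~ Normal(μ,σ), so the p-quantile of ln T is μ + z_p·σ.
ln(97) = 4.575 and ln(1000) = 6.908; z_{0.15} = -1.036, z_{0.9} = 1.282.
σ = (6.908 − 4.575)/(1.282 − (-1.036)) = 1.006.
μ = 4.575 − (-1.036)·1.006 = 5.618.
CV = √(exp(σ²)−1) = √(exp(1.0130)−1) = 1.324.

σ ≈ 1.006, CV ≈ 1.324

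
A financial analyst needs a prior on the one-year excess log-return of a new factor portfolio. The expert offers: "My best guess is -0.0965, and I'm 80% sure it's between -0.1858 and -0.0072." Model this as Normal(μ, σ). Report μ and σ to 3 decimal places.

A symmetric 80% interval runs μ ± z·σ with z = 1.282.
Half-width = 0.0893, so σ = 0.0893/1.282 = 0.070.
μ is the stated best guess, -0.097.

μ = -0.097, σ = 0.070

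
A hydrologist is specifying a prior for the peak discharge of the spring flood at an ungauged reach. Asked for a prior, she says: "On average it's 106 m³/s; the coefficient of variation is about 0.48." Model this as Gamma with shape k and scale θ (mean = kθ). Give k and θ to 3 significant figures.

k ≈ 4.34, θ ≈ 24.4

For Gamma(k, scale θ): mean = kθ, variance = kθ², so CV = 1/√k.
CV = 0.48, hence k = 1/CV² = 4.34.
Then θ = mean/k = 106/4.34 = 24.4.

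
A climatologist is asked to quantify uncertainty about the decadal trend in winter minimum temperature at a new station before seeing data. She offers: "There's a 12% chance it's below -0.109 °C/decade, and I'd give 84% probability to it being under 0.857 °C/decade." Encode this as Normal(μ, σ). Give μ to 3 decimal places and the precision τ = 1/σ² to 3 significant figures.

μ = 0.414, τ = 5.04

For Normal(μ,σ), the p-quantile is μ + z_p·σ. Here z_{0.12} = -1.175, z_{0.84} = 0.9945.
So -0.109 = μ − 1.175σ and 0.857 = μ + 0.9945σ.
Subtracting: σ = (0.857 − -0.109)/(0.9945 − (-1.175)) = 0.445.
Then μ = -0.109 − (-1.175)·0.445 = 0.414.
Precision τ = 1/σ² = 1/0.4453² = 5.04.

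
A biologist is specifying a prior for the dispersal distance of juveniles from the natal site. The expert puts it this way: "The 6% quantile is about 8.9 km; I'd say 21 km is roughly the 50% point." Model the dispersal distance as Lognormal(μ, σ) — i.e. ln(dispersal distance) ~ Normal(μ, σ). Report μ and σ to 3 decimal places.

If T ~ Lognormal(μ,σ) then ln T ~ Normal(μ,σ), so the p-quantile of ln T is μ + z_p·σ.
ln(8.9) = 2.186 and ln(21) = 3.045; z_{0.06} = -1.555, z_{0.5} = 0.
σ = (3.045 − 2.186)/(0 − (-1.555)) = 0.552.
μ = 2.186 − (-1.555)·0.552 = 3.045.

μ ≈ 3.045, σ ≈ 0.552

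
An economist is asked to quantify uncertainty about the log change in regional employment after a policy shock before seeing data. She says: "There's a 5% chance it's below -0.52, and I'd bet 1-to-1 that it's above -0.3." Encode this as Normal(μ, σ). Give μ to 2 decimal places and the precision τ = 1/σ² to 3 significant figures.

μ = -0.30, τ = 55.9

The p-quantile of Normal(μ,σ) is μ + z_p·σ, with z_{0.05} = -1.645 and z_{0.5} = 0.
Eliminate σ: μ = (z₂·x₁ − z₁·x₂)/(z₂ − z₁) = (0·-0.52 − (-1.645)·-0.3)/1.645 = -0.30.
Then σ = (x₂ − x₁)/(z₂ − z₁) = (-0.3 − -0.52)/1.645 = 0.13.
Precision τ = 1/σ² = 1/0.1338² = 55.9.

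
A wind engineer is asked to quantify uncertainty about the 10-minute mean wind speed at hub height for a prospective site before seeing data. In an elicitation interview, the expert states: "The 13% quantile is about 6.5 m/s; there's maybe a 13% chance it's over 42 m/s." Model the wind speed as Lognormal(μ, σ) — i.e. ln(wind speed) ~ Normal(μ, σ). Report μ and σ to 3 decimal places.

If T ~ Lognormal(μ,σ) then ln T ~ Normal(μ,σ), so the p-quantile of ln T is μ + z_p·σ.
ln(6.5) = 1.872 and ln(42) = 3.738; z_{0.13} = -1.126, z_{0.87} = 1.126.
σ = (3.738 − 1.872)/(1.126 − (-1.126)) = 0.828.
μ = 1.872 − (-1.126)·0.828 = 2.805.

μ ≈ 2.805, σ ≈ 0.828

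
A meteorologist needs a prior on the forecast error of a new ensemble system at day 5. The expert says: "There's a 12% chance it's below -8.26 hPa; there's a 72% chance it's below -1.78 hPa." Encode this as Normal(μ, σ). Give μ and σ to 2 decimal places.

μ = -3.93, σ = 3.69

For Normal(μ,σ), the p-quantile is μ + z_p·σ. Here z_{0.12} = -1.175, z_{0.72} = 0.5828.
So -8.26 = μ − 1.175σ and -1.78 = μ + 0.5828σ.
Subtracting: σ = (-1.78 − -8.26)/(0.5828 − (-1.175)) = 3.69.
Then μ = -8.26 − (-1.175)·3.69 = -3.93.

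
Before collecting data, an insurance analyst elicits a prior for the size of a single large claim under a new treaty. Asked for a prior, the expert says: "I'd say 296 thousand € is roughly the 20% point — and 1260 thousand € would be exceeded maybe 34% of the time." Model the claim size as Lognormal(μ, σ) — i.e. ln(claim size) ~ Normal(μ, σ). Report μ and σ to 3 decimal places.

If T ~ Lognormal(μ,σ) then ln T ~ Normal(μ,σ), so the p-quantile of ln T is μ + z_p·σ.
ln(296) = 5.69 and ln(1260) = 7.139; z_{0.2} = -0.8416, z_{0.66} = 0.4125.
σ = (7.139 − 5.69)/(0.4125 − (-0.8416)) = 1.155.
μ = 5.69 − (-0.8416)·1.155 = 6.662.

μ ≈ 6.662, σ ≈ 1.155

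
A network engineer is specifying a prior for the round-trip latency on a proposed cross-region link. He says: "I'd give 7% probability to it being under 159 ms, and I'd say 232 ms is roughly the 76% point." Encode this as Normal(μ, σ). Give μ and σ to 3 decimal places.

μ = 208.371, σ = 33.454

For Normal(μ,σ), the p-quantile is μ + z_p·σ. Here z_{0.07} = -1.476, z_{0.76} = 0.7063.
So 159 = μ − 1.476σ and 232 = μ + 0.7063σ.
Subtracting: σ = (232 − 159)/(0.7063 − (-1.476)) = 33.454.
Then μ = 159 − (-1.476)·33.454 = 208.371.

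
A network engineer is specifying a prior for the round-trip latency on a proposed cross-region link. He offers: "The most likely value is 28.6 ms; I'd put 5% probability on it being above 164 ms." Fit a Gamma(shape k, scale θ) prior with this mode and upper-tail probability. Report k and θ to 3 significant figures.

k ≈ 1.76, θ ≈ 37.7

Gamma(k,θ) with k>1 has mode (k−1)θ, so θ = 28.6/(k−1).
Need P(X < 164) = 0.95 with θ tied to k this way. Start at k = 2, θ = 28.6: P(X<164) ≈ 0.978.
Too high — lower k to spread out. Iterating converges to k ≈ 1.76.
Then θ = 28.6/(1.76−1) ≈ 37.7.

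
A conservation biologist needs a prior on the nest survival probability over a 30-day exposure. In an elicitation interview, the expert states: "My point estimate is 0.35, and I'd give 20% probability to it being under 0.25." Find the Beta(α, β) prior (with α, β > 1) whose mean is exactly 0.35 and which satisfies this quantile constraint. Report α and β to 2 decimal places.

With mean 0.35 fixed, write α = 0.35s, β = 0.65s where s = α+β.
Need P(θ < 0.25) = 0.2 under Beta(0.35s, 0.65s). Normal approximation: (q−m)/√(m(1−m)/s) ≈ z_{0.2} = -0.842, so s ≈ 0.35·0.65·(-0.842)²/(0.25−0.35)² = 16.1.
At s = 16.1: P(θ<0.25) ≈ 0.204. Adjusting to match 0.2 gives s ≈ 16.63.
So α = 0.35·16.63 ≈ 5.82, β = 0.65·16.63 ≈ 10.81.

α ≈ 5.82, β ≈ 10.81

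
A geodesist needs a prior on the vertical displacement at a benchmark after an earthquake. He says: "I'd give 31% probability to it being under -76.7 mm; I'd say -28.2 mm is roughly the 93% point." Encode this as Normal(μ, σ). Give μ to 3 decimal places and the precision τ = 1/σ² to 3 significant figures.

μ = -64.503, τ = 0.00165

The p-quantile of Normal(μ,σ) is μ + z_p·σ, with z_{0.31} = -0.4959 and z_{0.93} = 1.476.
Eliminate σ: μ = (z₂·x₁ − z₁·x₂)/(z₂ − z₁) = (1.476·-76.7 − (-0.4959)·-28.2)/1.972 = -64.503.
Then σ = (x₂ − x₁)/(z₂ − z₁) = (-28.2 − -76.7)/1.972 = 24.599.
Precision τ = 1/σ² = 1/24.6² = 0.00165.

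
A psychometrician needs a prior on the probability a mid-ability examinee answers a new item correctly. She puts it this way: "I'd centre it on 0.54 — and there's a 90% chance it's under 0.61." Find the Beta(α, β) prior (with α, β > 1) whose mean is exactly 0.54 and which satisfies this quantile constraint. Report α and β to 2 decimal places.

With mean 0.54 fixed, write α = 0.54s, β = 0.46s where s = α+β.
Need P(θ < 0.61) = 0.9 under Beta(0.54s, 0.46s). Normal approximation: (q−m)/√(m(1−m)/s) ≈ z_{0.9} = 1.28, so s ≈ 0.54·0.46·(1.28)²/(0.61−0.54)² = 83.3.
At s = 83.3: P(θ<0.61) ≈ 0.901. Adjusting to match 0.9 gives s ≈ 82.42.
So α = 0.54·82.42 ≈ 44.51, β = 0.46·82.42 ≈ 37.91.

α ≈ 44.51, β ≈ 37.91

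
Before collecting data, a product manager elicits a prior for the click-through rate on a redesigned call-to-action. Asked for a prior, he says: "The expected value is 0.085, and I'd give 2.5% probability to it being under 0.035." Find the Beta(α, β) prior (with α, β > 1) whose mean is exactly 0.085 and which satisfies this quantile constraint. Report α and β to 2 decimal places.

α ≈ 6.89, β ≈ 74.20

With mean 0.085 fixed, write α = 0.085s, β = 0.915s where s = α+β.
Need P(θ < 0.035) = 0.025 under Beta(0.085s, 0.915s). Normal approximation: (q−m)/√(m(1−m)/s) ≈ z_{0.025} = -1.96, so s ≈ 0.085·0.915·(-1.96)²/(0.035−0.085)² = 119.5.
At s = 119.5: P(θ<0.035) ≈ 0.008. Adjusting to match 0.025 gives s ≈ 81.09.
So α = 0.085·81.09 ≈ 6.89, β = 0.915·81.09 ≈ 74.20.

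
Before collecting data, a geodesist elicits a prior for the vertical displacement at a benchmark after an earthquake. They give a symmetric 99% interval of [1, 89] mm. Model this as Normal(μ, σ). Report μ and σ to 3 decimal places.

μ = 45.000, σ = 17.082

A symmetric 99% interval runs μ ± z·σ with z = 2.576.
Half-width = 44, so σ = 44/2.576 = 17.082.
μ is the interval midpoint, 45.000.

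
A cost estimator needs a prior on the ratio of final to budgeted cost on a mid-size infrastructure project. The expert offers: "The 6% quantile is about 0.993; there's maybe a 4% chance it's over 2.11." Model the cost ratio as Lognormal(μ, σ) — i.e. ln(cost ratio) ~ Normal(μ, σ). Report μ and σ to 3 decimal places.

If T ~ Lognormal(μ,σ) then ln T ~ Normal(μ,σ), so the p-quantile of ln T is μ + z_p·σ.
ln(0.993) = -0.007025 and ln(2.11) = 0.7467; z_{0.06} = -1.555, z_{0.96} = 1.751.
σ = (0.7467 − -0.007025)/(1.751 − (-1.555)) = 0.228.
μ = -0.007025 − (-1.555)·0.228 = 0.347.

μ ≈ 0.347, σ ≈ 0.228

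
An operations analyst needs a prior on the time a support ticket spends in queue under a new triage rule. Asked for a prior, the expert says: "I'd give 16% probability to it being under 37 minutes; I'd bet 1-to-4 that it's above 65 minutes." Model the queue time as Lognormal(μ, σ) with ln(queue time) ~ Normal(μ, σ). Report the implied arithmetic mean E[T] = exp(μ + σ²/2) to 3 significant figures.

If T ~ Lognormal(μ,σ) then ln T ~ Normal(μ,σ), so the p-quantile of ln T is μ + z_p·σ.
ln(37) = 3.611 and ln(65) = 4.174; z_{0.16} = -0.9945, z_{0.8} = 0.8416.
σ = (4.174 − 3.611)/(0.8416 − (-0.9945)) = 0.307.
μ = 3.611 − (-0.9945)·0.307 = 3.916.
E[T] = exp(μ + σ²/2) = exp(3.916 + 0.0471) = 52.6 minutes.

E[T] ≈ 52.6 minutes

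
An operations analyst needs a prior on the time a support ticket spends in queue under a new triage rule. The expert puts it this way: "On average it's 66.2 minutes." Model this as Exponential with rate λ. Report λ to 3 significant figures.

λ ≈ 0.0151

Exponential mean = 1/λ, so λ = 1/66.2 = 0.0151.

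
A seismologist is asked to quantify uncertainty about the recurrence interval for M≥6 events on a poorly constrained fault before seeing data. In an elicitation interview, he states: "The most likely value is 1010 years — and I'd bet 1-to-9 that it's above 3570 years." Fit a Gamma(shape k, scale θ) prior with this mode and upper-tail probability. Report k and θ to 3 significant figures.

k ≈ 2.17, θ ≈ 861

Gamma(k,θ) with k>1 has mode (k−1)θ, so θ = 1010/(k−1).
Need P(X < 3570) = 0.9 with θ tied to k this way. Start at k = 2, θ = 1010: P(X<3570) ≈ 0.868.
Too low — raise k to concentrate. Iterating converges to k ≈ 2.17.
Then θ = 1010/(2.17−1) ≈ 861.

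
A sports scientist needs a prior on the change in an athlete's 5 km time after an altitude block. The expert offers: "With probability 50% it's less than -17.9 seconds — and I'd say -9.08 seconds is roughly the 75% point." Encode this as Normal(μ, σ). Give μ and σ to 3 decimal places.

μ = -17.900, σ = 13.077

The p-quantile of Normal(μ,σ) is μ + z_p·σ, with z_{0.5} = 0 and z_{0.75} = 0.6745.
Eliminate σ: μ = (z₂·x₁ − z₁·x₂)/(z₂ − z₁) = (0.6745·-17.9 − (0)·-9.08)/0.6745 = -17.900.
Then σ = (x₂ − x₁)/(z₂ − z₁) = (-9.08 − -17.9)/0.6745 = 13.077.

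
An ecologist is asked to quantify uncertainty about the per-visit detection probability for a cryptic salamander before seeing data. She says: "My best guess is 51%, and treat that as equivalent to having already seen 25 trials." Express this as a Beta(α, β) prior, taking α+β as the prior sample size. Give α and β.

α = 12.75, β = 12.25

Under the effective-sample-size interpretation, Beta(α, β) has prior mean α/(α+β) and prior sample size α+β.
So α+β = 25 and α/(α+β) = 0.51, giving α = 0.51·25 = 12.75 and β = 25 − 12.75 = 12.25.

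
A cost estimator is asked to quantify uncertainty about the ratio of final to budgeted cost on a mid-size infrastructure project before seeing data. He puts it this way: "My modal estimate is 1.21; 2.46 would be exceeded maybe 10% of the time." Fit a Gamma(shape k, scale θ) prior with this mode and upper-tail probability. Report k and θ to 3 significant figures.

k ≈ 4.81, θ ≈ 0.317

Gamma(k,θ) with k>1 has mode (k−1)θ, so θ = 1.21/(k−1).
Need P(X < 2.46) = 0.9 with θ tied to k this way. Start at k = 2, θ = 1.21: P(X<2.46) ≈ 0.603.
Too low — raise k to concentrate. Iterating converges to k ≈ 4.81.
Then θ = 1.21/(4.81−1) ≈ 0.317.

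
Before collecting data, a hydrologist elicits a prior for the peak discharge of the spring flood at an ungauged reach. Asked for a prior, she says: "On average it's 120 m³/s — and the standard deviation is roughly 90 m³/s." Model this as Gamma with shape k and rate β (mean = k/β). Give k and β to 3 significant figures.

k ≈ 1.78, β ≈ 0.0148

For Gamma(k, rate β): mean = k/β, variance = k/β², so CV = 1/√k.
CV = SD/mean = 90/120 = 0.75, hence k = 1/CV² = 1.78.
Then β = k/mean = 1.78/120 = 0.0148.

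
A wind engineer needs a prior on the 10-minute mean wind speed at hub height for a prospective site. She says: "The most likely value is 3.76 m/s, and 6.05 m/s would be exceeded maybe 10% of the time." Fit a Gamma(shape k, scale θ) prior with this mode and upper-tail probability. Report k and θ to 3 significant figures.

k ≈ 9.31, θ ≈ 0.452

Gamma(k,θ) with k>1 has mode (k−1)θ, so θ = 3.76/(k−1).
Need P(X < 6.05) = 0.9 with θ tied to k this way. Start at k = 2, θ = 3.76: P(X<6.05) ≈ 0.478.
Too low — raise k to concentrate. Iterating converges to k ≈ 9.31.
Then θ = 3.76/(9.31−1) ≈ 0.452.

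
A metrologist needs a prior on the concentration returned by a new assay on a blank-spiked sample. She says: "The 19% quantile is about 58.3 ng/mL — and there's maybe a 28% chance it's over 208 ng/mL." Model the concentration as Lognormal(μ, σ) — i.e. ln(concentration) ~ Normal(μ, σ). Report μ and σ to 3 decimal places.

If T ~ Lognormal(μ,σ) then ln T ~ Normal(μ,σ), so the p-quantile of ln T is μ + z_p·σ.
ln(58.3) = 4.066 and ln(208) = 5.338; z_{0.19} = -0.8779, z_{0.72} = 0.5828.
σ = (5.338 − 4.066)/(0.5828 − (-0.8779)) = 0.871.
μ = 4.066 − (-0.8779)·0.871 = 4.830.

μ ≈ 4.830, σ ≈ 0.871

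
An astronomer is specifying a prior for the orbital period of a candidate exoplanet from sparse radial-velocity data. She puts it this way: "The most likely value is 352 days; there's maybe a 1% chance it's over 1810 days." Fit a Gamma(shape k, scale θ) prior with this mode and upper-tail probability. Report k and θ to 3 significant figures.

k ≈ 2.45, θ ≈ 243

Gamma(k,θ) with k>1 has mode (k−1)θ, so θ = 352/(k−1).
Need P(X < 1810) = 0.99 with θ tied to k this way. Start at k = 2, θ = 352: P(X<1810) ≈ 0.964.
Too low — raise k to concentrate. Iterating converges to k ≈ 2.45.
Then θ = 352/(2.45−1) ≈ 243.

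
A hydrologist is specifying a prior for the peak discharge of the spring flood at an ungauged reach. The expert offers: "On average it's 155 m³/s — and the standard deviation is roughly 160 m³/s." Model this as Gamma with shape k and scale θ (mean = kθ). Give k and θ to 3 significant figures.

k ≈ 0.938, θ ≈ 165

For Gamma(k, scale θ): mean = kθ, variance = kθ², so CV = 1/√k.
CV = SD/mean = 160/155 = 1.032, hence k = 1/CV² = 0.938.
Then θ = mean/k = 155/0.938 = 165.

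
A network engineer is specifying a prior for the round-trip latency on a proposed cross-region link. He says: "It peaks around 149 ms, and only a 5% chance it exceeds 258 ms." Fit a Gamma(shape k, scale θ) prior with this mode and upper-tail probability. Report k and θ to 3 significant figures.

k ≈ 10.3, θ ≈ 16.1

Gamma(k,θ) with k>1 has mode (k−1)θ, so θ = 149/(k−1).
Need P(X < 258) = 0.95 with θ tied to k this way. Start at k = 2, θ = 149: P(X<258) ≈ 0.516.
Too low — raise k to concentrate. Iterating converges to k ≈ 10.3.
Then θ = 149/(10.3−1) ≈ 16.1.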